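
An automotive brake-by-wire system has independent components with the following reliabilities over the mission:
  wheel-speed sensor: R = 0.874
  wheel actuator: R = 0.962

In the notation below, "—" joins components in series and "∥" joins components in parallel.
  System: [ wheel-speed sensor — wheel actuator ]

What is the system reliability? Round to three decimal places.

0.841

Series (wheel-speed sensor and wheel actuator): 0.87400 × 0.96200 = 0.841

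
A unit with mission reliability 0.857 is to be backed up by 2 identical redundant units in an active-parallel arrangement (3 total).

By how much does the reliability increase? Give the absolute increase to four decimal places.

R_before = 0.857
R_after = 1 − (1 − 0.857)^3 = 0.9971
ΔR = 0.9971 − 0.857 = 0.1401

0.1401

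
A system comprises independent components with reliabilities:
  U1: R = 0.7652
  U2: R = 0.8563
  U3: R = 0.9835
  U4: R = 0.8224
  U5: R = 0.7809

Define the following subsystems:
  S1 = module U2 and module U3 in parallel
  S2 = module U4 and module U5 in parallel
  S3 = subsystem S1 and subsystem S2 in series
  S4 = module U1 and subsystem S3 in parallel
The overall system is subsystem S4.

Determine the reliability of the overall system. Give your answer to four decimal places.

Parallel (U2 and U3): 1 − (1 − 0.856300)(1 − 0.983500) = 0.997629
Parallel (U4 and U5): 1 − (1 − 0.822400)(1 − 0.780900) = 0.961088
Series ([0.997629] and [0.961088]): 0.997629 × 0.961088 = 0.958809
Parallel (U1 and [0.958809]): 1 − (1 − 0.765200)(1 − 0.958809) = 0.9903

0.9903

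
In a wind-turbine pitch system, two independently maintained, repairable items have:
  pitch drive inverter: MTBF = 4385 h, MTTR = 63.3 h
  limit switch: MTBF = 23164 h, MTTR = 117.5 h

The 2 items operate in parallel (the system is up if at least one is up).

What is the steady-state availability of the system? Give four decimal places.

A(pitch drive inverter) = MTBF/(MTBF+MTTR) = 4385/(4385+63.3) = 0.985770
A(limit switch) = MTBF/(MTBF+MTTR) = 23164/(23164+117.5) = 0.994953
Parallel availability: 1 − (1 − 0.985770)(1 − 0.994953) = 0.9999

0.9999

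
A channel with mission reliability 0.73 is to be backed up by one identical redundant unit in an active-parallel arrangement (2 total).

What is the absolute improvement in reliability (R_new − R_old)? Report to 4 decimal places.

0.1971

R_before = 0.73
R_after = 1 − (1 − 0.73)^2 = 0.9271
ΔR = 0.9271 − 0.73 = 0.1971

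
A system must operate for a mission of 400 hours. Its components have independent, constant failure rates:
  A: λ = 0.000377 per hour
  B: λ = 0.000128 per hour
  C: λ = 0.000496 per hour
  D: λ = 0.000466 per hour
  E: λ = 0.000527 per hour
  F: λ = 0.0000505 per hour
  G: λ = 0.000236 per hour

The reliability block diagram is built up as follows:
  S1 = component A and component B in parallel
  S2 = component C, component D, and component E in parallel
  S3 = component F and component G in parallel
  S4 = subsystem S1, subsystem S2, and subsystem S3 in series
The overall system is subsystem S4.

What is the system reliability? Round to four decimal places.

0.9855

R(A) = exp(−0.000377 × 400) = 0.860020
R(B) = exp(−0.000128 × 400) = 0.950089
R(C) = exp(−0.000496 × 400) = 0.820042
R(D) = exp(−0.000466 × 400) = 0.829942
R(E) = exp(−0.000527 × 400) = 0.809936
R(F) = exp(−0.0000505 × 400) = 0.980003
R(G) = exp(−0.000236 × 400) = 0.909919
Parallel (A and B): 1 − (1 − 0.860020)(1 − 0.950089) = 0.993013
Parallel (C, D, and E): 1 − (1 − 0.820042)(1 − 0.829942)(1 − 0.809936) = 0.994183
Parallel (F and G): 1 − (1 − 0.980003)(1 − 0.909919) = 0.998199
Series ([0.993013], [0.994183], and [0.998199]): 0.993013 × 0.994183 × 0.998199 = 0.9855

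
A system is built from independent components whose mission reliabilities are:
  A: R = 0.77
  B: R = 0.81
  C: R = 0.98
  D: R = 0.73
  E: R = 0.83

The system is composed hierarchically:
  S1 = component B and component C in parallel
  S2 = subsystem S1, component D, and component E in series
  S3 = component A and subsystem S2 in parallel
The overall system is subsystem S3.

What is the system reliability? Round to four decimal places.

Parallel (B and C): 1 − (1 − 0.810000)(1 − 0.980000) = 0.996200
Series ([0.996200], D, and E): 0.996200 × 0.730000 × 0.830000 = 0.603598
Parallel (A and [0.603598]): 1 − (1 − 0.770000)(1 − 0.603598) = 0.9088

0.9088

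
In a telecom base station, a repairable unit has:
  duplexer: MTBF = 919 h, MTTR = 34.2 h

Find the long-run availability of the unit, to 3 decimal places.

A(duplexer) = MTBF/(MTBF+MTTR) = 919/(919+34.2) = 0.964

0.964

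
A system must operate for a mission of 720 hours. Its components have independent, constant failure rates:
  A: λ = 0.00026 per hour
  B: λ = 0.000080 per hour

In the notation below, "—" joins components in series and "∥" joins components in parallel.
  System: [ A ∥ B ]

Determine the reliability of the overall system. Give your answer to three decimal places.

0.990

R(A) = exp(−0.00026 × 720) = 0.82928
R(B) = exp(−0.000080 × 720) = 0.94403
Parallel (A and B): 1 − (1 − 0.82928)(1 − 0.94403) = 0.990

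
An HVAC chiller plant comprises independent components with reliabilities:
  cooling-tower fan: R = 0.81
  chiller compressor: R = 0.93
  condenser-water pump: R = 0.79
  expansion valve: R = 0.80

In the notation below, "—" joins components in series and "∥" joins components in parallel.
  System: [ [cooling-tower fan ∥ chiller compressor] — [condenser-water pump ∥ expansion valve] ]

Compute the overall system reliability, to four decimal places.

Parallel (cooling-tower fan and chiller compressor): 1 − (1 − 0.810000)(1 − 0.930000) = 0.986700
Parallel (condenser-water pump and expansion valve): 1 − (1 − 0.790000)(1 − 0.800000) = 0.958000
Series ([0.986700] and [0.958000]): 0.986700 × 0.958000 = 0.9453

0.9453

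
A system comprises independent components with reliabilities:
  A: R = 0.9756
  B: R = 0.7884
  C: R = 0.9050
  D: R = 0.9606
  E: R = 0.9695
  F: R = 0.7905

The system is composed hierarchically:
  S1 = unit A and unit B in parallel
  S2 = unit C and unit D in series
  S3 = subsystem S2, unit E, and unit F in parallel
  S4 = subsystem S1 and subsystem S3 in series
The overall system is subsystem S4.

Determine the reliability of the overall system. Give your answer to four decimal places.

0.9940

Parallel (A and B): 1 − (1 − 0.975600)(1 − 0.788400) = 0.994837
Series (C and D): 0.905000 × 0.960600 = 0.869343
Parallel ([0.869343], E, and F): 1 − (1 − 0.869343)(1 − 0.969500)(1 − 0.790500) = 0.999165
Series ([0.994837] and [0.999165]): 0.994837 × 0.999165 = 0.9940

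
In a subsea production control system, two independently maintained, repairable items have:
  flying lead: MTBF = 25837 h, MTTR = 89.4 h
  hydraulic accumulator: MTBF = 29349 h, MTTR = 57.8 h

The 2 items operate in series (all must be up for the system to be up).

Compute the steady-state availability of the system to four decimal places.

0.9946

A(flying lead) = MTBF/(MTBF+MTTR) = 25837/(25837+89.4) = 0.996552
A(hydraulic accumulator) = MTBF/(MTBF+MTTR) = 29349/(29349+57.8) = 0.998034
Series availability: 0.996552 × 0.998034 = 0.9946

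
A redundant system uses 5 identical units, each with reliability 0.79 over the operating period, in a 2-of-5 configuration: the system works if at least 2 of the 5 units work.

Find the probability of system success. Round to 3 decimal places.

0.992

R = Σ_{i=2}^{5} C(5,i) p^i (1−p)^{5−i} with p = 0.79
C(5,2)·0.79^2·0.21^3 = 0.05780
C(5,3)·0.79^3·0.21^2 = 0.21743
C(5,4)·0.79^4·0.21^1 = 0.40898
C(5,5)·0.79^5·0.21^0 = 0.30771
Sum = 0.992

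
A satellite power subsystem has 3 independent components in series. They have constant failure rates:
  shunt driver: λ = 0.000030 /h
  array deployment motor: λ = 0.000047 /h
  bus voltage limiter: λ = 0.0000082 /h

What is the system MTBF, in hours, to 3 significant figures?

Series of exponential components: λ_sys = Σ λ_i
λ_sys = 0.000030 + 0.000047 + 0.0000082 = 8.5200e-05 /h
MTBF = 1 / λ_sys = 11700 h

11700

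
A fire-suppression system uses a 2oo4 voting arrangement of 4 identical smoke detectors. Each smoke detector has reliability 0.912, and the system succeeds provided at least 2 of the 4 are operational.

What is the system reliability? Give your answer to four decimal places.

0.9975

R = Σ_{i=2}^{4} C(4,i) p^i (1−p)^{4−i} with p = 0.912
C(4,2)·0.912^2·0.088^2 = 0.038646
C(4,3)·0.912^3·0.088^1 = 0.267010
C(4,4)·0.912^4·0.088^0 = 0.691798
Sum = 0.9975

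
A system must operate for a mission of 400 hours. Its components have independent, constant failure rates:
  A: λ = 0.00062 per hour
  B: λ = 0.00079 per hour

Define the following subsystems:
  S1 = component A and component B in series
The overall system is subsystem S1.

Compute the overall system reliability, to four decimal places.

0.5689

R(A) = exp(−0.00062 × 400) = 0.780360
R(B) = exp(−0.00079 × 400) = 0.729059
Series (A and B): 0.780360 × 0.729059 = 0.5689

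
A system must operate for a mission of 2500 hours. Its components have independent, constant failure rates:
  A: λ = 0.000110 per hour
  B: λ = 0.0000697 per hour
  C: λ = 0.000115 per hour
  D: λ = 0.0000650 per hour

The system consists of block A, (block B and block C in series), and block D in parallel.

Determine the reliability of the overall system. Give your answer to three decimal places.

0.987

R(A) = exp(−0.000110 × 2500) = 0.75957
R(B) = exp(−0.0000697 × 2500) = 0.84009
R(C) = exp(−0.000115 × 2500) = 0.75014
R(D) = exp(−0.0000650 × 2500) = 0.85002
Series (B and C): 0.84009 × 0.75014 = 0.63019
Parallel (A, [0.63019], and D): 1 − (1 − 0.75957)(1 − 0.63019)(1 − 0.85002) = 0.987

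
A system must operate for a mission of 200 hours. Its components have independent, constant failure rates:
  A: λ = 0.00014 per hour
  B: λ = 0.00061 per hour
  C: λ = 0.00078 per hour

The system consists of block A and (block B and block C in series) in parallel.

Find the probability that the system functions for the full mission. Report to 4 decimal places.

R(A) = exp(−0.00014 × 200) = 0.972388
R(B) = exp(−0.00061 × 200) = 0.885148
R(C) = exp(−0.00078 × 200) = 0.855559
Series (B and C): 0.885148 × 0.855559 = 0.757296
Parallel (A and [0.757296]): 1 − (1 − 0.972388)(1 − 0.757296) = 0.9933

0.9933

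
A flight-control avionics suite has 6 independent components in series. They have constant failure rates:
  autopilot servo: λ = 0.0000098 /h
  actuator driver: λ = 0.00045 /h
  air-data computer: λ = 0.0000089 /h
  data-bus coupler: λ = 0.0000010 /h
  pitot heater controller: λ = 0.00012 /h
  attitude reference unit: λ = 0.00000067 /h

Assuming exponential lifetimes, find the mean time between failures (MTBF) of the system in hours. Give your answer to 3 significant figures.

Series of exponential components: λ_sys = Σ λ_i
λ_sys = 0.0000098 + 0.00045 + 0.0000089 + 0.0000010 + 0.00012 + 0.00000067 = 5.9037e-04 /h
MTBF = 1 / λ_sys = 1690 h

1690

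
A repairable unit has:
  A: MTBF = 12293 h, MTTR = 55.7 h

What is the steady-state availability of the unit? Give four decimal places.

0.9955

A(A) = MTBF/(MTBF+MTTR) = 12293/(12293+55.7) = 0.9955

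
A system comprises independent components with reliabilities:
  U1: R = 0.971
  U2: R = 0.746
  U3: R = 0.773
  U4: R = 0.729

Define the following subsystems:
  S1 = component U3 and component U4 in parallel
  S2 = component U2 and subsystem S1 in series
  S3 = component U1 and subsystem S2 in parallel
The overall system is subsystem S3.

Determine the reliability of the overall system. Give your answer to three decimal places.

Parallel (U3 and U4): 1 − (1 − 0.77300)(1 − 0.72900) = 0.93848
Series (U2 and [0.93848]): 0.74600 × 0.93848 = 0.70011
Parallel (U1 and [0.70011]): 1 − (1 − 0.97100)(1 − 0.70011) = 0.991

0.991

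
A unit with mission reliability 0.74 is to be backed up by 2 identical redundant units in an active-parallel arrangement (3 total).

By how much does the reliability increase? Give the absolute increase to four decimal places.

0.2424

R_before = 0.74
R_after = 1 − (1 − 0.74)^3 = 0.9824
ΔR = 0.9824 − 0.74 = 0.2424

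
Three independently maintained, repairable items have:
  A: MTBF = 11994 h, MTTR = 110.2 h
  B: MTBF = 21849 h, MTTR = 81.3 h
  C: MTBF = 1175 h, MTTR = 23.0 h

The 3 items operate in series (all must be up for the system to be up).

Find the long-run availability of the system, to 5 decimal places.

0.96827

A(A) = MTBF/(MTBF+MTTR) = 11994/(11994+110.2) = 0.990896
A(B) = MTBF/(MTBF+MTTR) = 21849/(21849+81.3) = 0.996293
A(C) = MTBF/(MTBF+MTTR) = 1175/(1175+23.0) = 0.980801
Series availability: 0.990896 × 0.996293 × 0.980801 = 0.96827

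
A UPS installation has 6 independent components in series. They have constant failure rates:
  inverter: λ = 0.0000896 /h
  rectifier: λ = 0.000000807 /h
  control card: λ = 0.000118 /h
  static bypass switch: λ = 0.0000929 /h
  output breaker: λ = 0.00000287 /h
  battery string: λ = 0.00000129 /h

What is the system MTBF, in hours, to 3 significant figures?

3270

Series of exponential components: λ_sys = Σ λ_i
λ_sys = 0.0000896 + 0.000000807 + 0.000118 + 0.0000929 + 0.00000287 + 0.00000129 = 3.0547e-04 /h
MTBF = 1 / λ_sys = 3270 h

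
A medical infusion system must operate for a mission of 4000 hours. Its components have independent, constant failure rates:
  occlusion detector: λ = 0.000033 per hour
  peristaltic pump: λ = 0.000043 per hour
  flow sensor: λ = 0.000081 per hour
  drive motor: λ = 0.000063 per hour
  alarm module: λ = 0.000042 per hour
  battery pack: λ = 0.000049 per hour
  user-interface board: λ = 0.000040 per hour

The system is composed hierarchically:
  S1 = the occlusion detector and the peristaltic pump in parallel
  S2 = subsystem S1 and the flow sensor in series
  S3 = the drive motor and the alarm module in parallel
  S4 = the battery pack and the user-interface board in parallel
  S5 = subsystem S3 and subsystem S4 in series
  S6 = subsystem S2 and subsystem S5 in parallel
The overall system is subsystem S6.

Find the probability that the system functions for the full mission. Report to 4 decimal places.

0.9826

R(occlusion detector) = exp(−0.000033 × 4000) = 0.876341
R(peristaltic pump) = exp(−0.000043 × 4000) = 0.841979
R(flow sensor) = exp(−0.000081 × 4000) = 0.723250
R(drive motor) = exp(−0.000063 × 4000) = 0.777245
R(alarm module) = exp(−0.000042 × 4000) = 0.845354
R(battery pack) = exp(−0.000049 × 4000) = 0.822012
R(user-interface board) = exp(−0.000040 × 4000) = 0.852144
Parallel (occlusion detector and peristaltic pump): 1 − (1 − 0.876341)(1 − 0.841979) = 0.980459
Series ([0.980459] and flow sensor): 0.980459 × 0.723250 = 0.709117
Parallel (drive motor and alarm module): 1 − (1 − 0.777245)(1 − 0.845354) = 0.965552
Parallel (battery pack and user-interface board): 1 − (1 − 0.822012)(1 − 0.852144) = 0.973683
Series ([0.965552] and [0.973683]): 0.965552 × 0.973683 = 0.940142
Parallel ([0.709117] and [0.940142]): 1 − (1 − 0.709117)(1 − 0.940142) = 0.9826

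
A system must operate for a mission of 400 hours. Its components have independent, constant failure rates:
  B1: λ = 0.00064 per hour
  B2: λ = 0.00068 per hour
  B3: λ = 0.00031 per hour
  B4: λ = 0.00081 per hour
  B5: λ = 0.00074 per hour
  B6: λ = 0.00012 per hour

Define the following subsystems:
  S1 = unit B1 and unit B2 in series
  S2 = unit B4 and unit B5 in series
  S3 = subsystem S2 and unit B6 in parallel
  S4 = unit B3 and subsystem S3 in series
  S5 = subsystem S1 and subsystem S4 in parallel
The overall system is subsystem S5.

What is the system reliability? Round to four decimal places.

0.9443

R(B1) = exp(−0.00064 × 400) = 0.774142
R(B2) = exp(−0.00068 × 400) = 0.761854
R(B3) = exp(−0.00031 × 400) = 0.883380
R(B4) = exp(−0.00081 × 400) = 0.723250
R(B5) = exp(−0.00074 × 400) = 0.743787
R(B6) = exp(−0.00012 × 400) = 0.953134
Series (B1 and B2): 0.774142 × 0.761854 = 0.589783
Series (B4 and B5): 0.723250 × 0.743787 = 0.537944
Parallel ([0.537944] and B6): 1 − (1 − 0.537944)(1 − 0.953134) = 0.978345
Series (B3 and [0.978345]): 0.883380 × 0.978345 = 0.864250
Parallel ([0.589783] and [0.864250]): 1 − (1 − 0.589783)(1 − 0.864250) = 0.9443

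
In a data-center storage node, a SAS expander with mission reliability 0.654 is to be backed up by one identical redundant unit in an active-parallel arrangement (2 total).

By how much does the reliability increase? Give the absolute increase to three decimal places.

R_before = 0.654
R_after = 1 − (1 − 0.654)^2 = 0.880
ΔR = 0.880 − 0.654 = 0.226

0.226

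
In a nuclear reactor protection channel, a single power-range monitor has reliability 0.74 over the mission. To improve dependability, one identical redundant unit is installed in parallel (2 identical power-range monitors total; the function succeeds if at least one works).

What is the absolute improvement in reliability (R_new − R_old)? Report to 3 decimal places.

R_before = 0.74
R_after = 1 − (1 − 0.74)^2 = 0.932
ΔR = 0.932 − 0.74 = 0.192

0.192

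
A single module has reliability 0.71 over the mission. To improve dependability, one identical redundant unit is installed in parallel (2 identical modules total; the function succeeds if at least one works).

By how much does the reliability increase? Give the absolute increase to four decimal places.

0.2059

R_before = 0.71
R_after = 1 − (1 − 0.71)^2 = 0.9159
ΔR = 0.9159 − 0.71 = 0.2059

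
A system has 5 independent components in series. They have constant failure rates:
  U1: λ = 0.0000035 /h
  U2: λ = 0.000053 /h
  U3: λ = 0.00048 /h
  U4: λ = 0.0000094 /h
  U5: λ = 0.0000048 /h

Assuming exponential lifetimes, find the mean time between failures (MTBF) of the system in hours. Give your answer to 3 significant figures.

Series of exponential components: λ_sys = Σ λ_i
λ_sys = 0.0000035 + 0.000053 + 0.00048 + 0.0000094 + 0.0000048 = 5.5070e-04 /h
MTBF = 1 / λ_sys = 1820 h

1820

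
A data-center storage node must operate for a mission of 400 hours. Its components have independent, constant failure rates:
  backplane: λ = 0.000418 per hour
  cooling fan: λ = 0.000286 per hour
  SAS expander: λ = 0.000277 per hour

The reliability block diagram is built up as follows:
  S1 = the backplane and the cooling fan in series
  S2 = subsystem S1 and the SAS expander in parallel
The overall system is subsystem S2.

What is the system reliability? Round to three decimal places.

0.974

R(backplane) = exp(−0.000418 × 400) = 0.84603
R(cooling fan) = exp(−0.000286 × 400) = 0.89190
R(SAS expander) = exp(−0.000277 × 400) = 0.89512
Series (backplane and cooling fan): 0.84603 × 0.89190 = 0.75457
Parallel ([0.75457] and SAS expander): 1 − (1 − 0.75457)(1 − 0.89512) = 0.974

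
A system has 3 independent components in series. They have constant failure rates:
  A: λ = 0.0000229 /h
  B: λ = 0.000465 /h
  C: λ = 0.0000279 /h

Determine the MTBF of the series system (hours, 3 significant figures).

Series of exponential components: λ_sys = Σ λ_i
λ_sys = 0.0000229 + 0.000465 + 0.0000279 = 5.1580e-04 /h
MTBF = 1 / λ_sys = 1940 h

1940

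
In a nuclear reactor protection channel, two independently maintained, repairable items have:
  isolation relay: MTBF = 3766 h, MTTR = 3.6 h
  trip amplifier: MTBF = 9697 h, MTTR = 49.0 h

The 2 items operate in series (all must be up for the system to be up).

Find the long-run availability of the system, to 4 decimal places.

A(isolation relay) = MTBF/(MTBF+MTTR) = 3766/(3766+3.6) = 0.999045
A(trip amplifier) = MTBF/(MTBF+MTTR) = 9697/(9697+49.0) = 0.994972
Series availability: 0.999045 × 0.994972 = 0.9940

0.9940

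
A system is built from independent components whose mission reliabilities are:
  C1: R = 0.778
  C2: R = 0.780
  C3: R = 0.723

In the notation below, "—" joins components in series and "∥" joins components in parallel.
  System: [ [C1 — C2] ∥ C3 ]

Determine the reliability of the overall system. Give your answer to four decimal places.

Series (C1 and C2): 0.778000 × 0.780000 = 0.606840
Parallel ([0.606840] and C3): 1 − (1 − 0.606840)(1 − 0.723000) = 0.8911

0.8911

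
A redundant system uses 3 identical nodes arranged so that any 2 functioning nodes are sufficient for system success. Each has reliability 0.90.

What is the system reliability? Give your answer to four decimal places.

R = Σ_{i=2}^{3} C(3,i) p^i (1−p)^{3−i} with p = 0.90
C(3,2)·0.90^2·0.10^1 = 0.243000
C(3,3)·0.90^3·0.10^0 = 0.729000
Sum = 0.9720

0.9720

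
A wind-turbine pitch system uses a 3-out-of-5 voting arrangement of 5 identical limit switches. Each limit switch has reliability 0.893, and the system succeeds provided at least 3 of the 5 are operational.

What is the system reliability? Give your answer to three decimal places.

R = Σ_{i=3}^{5} C(5,i) p^i (1−p)^{5−i} with p = 0.893
C(5,3)·0.893^3·0.107^2 = 0.08153
C(5,4)·0.893^4·0.107^1 = 0.34022
C(5,5)·0.893^5·0.107^0 = 0.56788
Sum = 0.990

0.990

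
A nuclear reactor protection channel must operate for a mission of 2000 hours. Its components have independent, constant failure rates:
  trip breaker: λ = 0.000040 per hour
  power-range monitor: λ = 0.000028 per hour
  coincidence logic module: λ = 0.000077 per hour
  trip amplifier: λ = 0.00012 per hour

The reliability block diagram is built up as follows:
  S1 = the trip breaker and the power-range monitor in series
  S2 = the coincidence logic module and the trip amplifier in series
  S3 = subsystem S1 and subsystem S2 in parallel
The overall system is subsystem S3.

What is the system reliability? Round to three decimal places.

R(trip breaker) = exp(−0.000040 × 2000) = 0.92312
R(power-range monitor) = exp(−0.000028 × 2000) = 0.94554
R(coincidence logic module) = exp(−0.000077 × 2000) = 0.85727
R(trip amplifier) = exp(−0.00012 × 2000) = 0.78663
Series (trip breaker and power-range monitor): 0.92312 × 0.94554 = 0.87285
Series (coincidence logic module and trip amplifier): 0.85727 × 0.78663 = 0.67435
Parallel ([0.87285] and [0.67435]): 1 − (1 − 0.87285)(1 − 0.67435) = 0.959

0.959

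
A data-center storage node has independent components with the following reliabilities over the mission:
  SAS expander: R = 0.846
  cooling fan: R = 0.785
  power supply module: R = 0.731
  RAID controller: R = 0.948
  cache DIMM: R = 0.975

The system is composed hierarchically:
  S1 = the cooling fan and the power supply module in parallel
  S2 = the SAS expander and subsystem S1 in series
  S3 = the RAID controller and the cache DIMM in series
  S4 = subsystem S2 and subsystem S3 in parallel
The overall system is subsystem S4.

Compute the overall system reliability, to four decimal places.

Parallel (cooling fan and power supply module): 1 − (1 − 0.785000)(1 − 0.731000) = 0.942165
Series (SAS expander and [0.942165]): 0.846000 × 0.942165 = 0.797072
Series (RAID controller and cache DIMM): 0.948000 × 0.975000 = 0.924300
Parallel ([0.797072] and [0.924300]): 1 − (1 − 0.797072)(1 − 0.924300) = 0.9846

0.9846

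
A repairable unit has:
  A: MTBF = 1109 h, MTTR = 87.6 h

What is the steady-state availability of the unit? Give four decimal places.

A(A) = MTBF/(MTBF+MTTR) = 1109/(1109+87.6) = 0.9268

0.9268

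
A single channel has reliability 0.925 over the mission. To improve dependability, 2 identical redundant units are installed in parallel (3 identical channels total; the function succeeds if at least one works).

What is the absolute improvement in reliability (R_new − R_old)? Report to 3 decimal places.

0.075

R_before = 0.925
R_after = 1 − (1 − 0.925)^3 = 1.000
ΔR = 1.000 − 0.925 = 0.075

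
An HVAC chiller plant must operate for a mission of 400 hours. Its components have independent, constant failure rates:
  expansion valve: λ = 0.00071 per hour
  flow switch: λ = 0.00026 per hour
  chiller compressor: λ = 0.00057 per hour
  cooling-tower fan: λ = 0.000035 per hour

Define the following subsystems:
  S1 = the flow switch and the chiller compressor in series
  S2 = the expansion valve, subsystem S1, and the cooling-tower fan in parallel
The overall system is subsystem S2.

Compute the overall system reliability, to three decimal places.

R(expansion valve) = exp(−0.00071 × 400) = 0.75277
R(flow switch) = exp(−0.00026 × 400) = 0.90123
R(chiller compressor) = exp(−0.00057 × 400) = 0.79612
R(cooling-tower fan) = exp(−0.000035 × 400) = 0.98610
Series (flow switch and chiller compressor): 0.90123 × 0.79612 = 0.71749
Parallel (expansion valve, [0.71749], and cooling-tower fan): 1 − (1 − 0.75277)(1 − 0.71749)(1 − 0.98610) = 0.999

0.999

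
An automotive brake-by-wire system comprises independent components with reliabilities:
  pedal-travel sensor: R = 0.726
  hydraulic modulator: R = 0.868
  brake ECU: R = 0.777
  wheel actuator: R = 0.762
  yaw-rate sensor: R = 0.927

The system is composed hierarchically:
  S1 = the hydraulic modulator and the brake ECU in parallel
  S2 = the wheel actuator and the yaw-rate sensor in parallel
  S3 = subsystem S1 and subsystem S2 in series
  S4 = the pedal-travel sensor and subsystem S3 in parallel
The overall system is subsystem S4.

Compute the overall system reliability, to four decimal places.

0.9873

Parallel (hydraulic modulator and brake ECU): 1 − (1 − 0.868000)(1 − 0.777000) = 0.970564
Parallel (wheel actuator and yaw-rate sensor): 1 − (1 − 0.762000)(1 − 0.927000) = 0.982626
Series ([0.970564] and [0.982626]): 0.970564 × 0.982626 = 0.953701
Parallel (pedal-travel sensor and [0.953701]): 1 − (1 − 0.726000)(1 − 0.953701) = 0.9873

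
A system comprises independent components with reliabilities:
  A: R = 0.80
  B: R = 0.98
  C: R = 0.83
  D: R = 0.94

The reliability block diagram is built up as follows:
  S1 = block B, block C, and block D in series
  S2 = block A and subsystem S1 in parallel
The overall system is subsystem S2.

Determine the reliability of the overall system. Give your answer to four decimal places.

Series (B, C, and D): 0.980000 × 0.830000 × 0.940000 = 0.764596
Parallel (A and [0.764596]): 1 − (1 − 0.800000)(1 − 0.764596) = 0.9529

0.9529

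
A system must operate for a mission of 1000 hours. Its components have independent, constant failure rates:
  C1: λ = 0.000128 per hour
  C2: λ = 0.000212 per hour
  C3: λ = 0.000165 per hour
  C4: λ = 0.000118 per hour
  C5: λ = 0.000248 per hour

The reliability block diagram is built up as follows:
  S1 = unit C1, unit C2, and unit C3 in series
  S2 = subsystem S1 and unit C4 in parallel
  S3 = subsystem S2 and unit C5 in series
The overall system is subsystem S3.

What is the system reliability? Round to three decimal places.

R(C1) = exp(−0.000128 × 1000) = 0.87985
R(C2) = exp(−0.000212 × 1000) = 0.80896
R(C3) = exp(−0.000165 × 1000) = 0.84789
R(C4) = exp(−0.000118 × 1000) = 0.88870
R(C5) = exp(−0.000248 × 1000) = 0.78036
Series (C1, C2, and C3): 0.87985 × 0.80896 × 0.84789 = 0.60350
Parallel ([0.60350] and C4): 1 − (1 − 0.60350)(1 − 0.88870) = 0.95587
Series ([0.95587] and C5): 0.95587 × 0.78036 = 0.746

0.746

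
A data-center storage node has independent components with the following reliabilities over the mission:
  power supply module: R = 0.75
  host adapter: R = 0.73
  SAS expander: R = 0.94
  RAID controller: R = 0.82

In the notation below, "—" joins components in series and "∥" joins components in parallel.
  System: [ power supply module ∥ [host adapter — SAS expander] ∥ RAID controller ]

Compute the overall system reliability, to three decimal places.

0.986

Series (host adapter and SAS expander): 0.73000 × 0.94000 = 0.68620
Parallel (power supply module, [0.68620], and RAID controller): 1 − (1 − 0.75000)(1 − 0.68620)(1 − 0.82000) = 0.986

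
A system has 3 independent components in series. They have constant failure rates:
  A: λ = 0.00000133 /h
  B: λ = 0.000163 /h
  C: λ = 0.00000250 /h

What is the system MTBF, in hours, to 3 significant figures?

5990

Series of exponential components: λ_sys = Σ λ_i
λ_sys = 0.00000133 + 0.000163 + 0.00000250 = 1.6683e-04 /h
MTBF = 1 / λ_sys = 5990 h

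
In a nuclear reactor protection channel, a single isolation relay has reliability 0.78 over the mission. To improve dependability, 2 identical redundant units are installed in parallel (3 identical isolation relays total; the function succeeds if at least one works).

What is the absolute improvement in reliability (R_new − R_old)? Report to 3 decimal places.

R_before = 0.78
R_after = 1 − (1 − 0.78)^3 = 0.989
ΔR = 0.989 − 0.78 = 0.209

0.209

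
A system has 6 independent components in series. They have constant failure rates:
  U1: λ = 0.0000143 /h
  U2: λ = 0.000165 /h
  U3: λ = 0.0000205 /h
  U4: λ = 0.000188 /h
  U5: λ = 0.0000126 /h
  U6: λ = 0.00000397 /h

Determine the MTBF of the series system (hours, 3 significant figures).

Series of exponential components: λ_sys = Σ λ_i
λ_sys = 0.0000143 + 0.000165 + 0.0000205 + 0.000188 + 0.0000126 + 0.00000397 = 4.0437e-04 /h
MTBF = 1 / λ_sys = 2470 h

2470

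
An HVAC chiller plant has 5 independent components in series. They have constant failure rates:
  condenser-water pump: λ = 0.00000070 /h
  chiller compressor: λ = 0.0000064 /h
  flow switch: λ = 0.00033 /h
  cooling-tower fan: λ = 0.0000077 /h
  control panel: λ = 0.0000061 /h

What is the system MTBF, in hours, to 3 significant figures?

2850

Series of exponential components: λ_sys = Σ λ_i
λ_sys = 0.00000070 + 0.0000064 + 0.00033 + 0.0000077 + 0.0000061 = 3.5090e-04 /h
MTBF = 1 / λ_sys = 2850 h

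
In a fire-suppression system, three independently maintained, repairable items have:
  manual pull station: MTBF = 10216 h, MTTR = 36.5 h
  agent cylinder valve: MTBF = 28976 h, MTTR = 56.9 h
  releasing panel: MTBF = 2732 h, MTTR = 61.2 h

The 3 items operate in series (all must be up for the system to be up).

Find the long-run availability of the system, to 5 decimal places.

A(manual pull station) = MTBF/(MTBF+MTTR) = 10216/(10216+36.5) = 0.996440
A(agent cylinder valve) = MTBF/(MTBF+MTTR) = 28976/(28976+56.9) = 0.998040
A(releasing panel) = MTBF/(MTBF+MTTR) = 2732/(2732+61.2) = 0.978090
Series availability: 0.996440 × 0.998040 × 0.978090 = 0.97270

0.97270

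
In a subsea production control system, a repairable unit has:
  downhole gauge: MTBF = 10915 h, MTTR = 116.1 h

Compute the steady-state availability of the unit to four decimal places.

0.9895

A(downhole gauge) = MTBF/(MTBF+MTTR) = 10915/(10915+116.1) = 0.9895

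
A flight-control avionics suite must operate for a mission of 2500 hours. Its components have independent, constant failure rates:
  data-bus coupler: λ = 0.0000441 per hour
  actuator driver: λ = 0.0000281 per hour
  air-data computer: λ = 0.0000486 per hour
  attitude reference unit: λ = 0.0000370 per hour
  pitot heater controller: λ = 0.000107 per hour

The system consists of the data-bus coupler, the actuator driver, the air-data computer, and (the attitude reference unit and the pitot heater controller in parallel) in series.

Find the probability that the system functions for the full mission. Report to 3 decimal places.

0.724

R(data-bus coupler) = exp(−0.0000441 × 2500) = 0.89561
R(actuator driver) = exp(−0.0000281 × 2500) = 0.93216
R(air-data computer) = exp(−0.0000486 × 2500) = 0.88559
R(attitude reference unit) = exp(−0.0000370 × 2500) = 0.91165
R(pitot heater controller) = exp(−0.000107 × 2500) = 0.76529
Parallel (attitude reference unit and pitot heater controller): 1 − (1 − 0.91165)(1 − 0.76529) = 0.97926
Series (data-bus coupler, actuator driver, air-data computer, and [0.97926]): 0.89561 × 0.93216 × 0.88559 × 0.97926 = 0.724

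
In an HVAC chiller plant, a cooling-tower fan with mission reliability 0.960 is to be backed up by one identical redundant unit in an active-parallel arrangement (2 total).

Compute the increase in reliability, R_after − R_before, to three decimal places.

R_before = 0.960
R_after = 1 − (1 − 0.960)^2 = 0.998
ΔR = 0.998 − 0.960 = 0.038

0.038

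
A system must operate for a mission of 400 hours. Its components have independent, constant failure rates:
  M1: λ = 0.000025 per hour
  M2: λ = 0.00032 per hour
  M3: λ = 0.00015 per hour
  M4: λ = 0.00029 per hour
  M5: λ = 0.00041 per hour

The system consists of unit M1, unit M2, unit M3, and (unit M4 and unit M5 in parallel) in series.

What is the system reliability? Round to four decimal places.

0.8068

R(M1) = exp(−0.000025 × 400) = 0.990050
R(M2) = exp(−0.00032 × 400) = 0.879853
R(M3) = exp(−0.00015 × 400) = 0.941765
R(M4) = exp(−0.00029 × 400) = 0.890475
R(M5) = exp(−0.00041 × 400) = 0.848742
Parallel (M4 and M5): 1 − (1 − 0.890475)(1 − 0.848742) = 0.983433
Series (M1, M2, M3, and [0.983433]): 0.990050 × 0.879853 × 0.941765 × 0.983433 = 0.8068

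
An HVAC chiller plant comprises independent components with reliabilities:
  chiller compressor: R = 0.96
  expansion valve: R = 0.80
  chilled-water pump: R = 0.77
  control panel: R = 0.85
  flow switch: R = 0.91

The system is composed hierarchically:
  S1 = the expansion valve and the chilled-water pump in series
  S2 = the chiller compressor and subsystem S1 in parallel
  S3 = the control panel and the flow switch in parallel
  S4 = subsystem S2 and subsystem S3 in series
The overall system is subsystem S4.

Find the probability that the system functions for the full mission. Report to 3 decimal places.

Series (expansion valve and chilled-water pump): 0.80000 × 0.77000 = 0.61600
Parallel (chiller compressor and [0.61600]): 1 − (1 − 0.96000)(1 − 0.61600) = 0.98464
Parallel (control panel and flow switch): 1 − (1 − 0.85000)(1 − 0.91000) = 0.98650
Series ([0.98464] and [0.98650]): 0.98464 × 0.98650 = 0.971

0.971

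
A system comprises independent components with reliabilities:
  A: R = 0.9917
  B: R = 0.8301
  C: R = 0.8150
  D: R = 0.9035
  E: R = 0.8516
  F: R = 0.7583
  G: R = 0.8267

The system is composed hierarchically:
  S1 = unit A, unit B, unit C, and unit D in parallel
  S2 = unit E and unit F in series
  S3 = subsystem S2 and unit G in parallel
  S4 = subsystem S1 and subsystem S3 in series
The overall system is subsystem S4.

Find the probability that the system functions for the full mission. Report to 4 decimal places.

0.9386

Parallel (A, B, C, and D): 1 − (1 − 0.991700)(1 − 0.830100)(1 − 0.815000)(1 − 0.903500) = 0.999975
Series (E and F): 0.851600 × 0.758300 = 0.645768
Parallel ([0.645768] and G): 1 − (1 − 0.645768)(1 − 0.826700) = 0.938612
Series ([0.999975] and [0.938612]): 0.999975 × 0.938612 = 0.9386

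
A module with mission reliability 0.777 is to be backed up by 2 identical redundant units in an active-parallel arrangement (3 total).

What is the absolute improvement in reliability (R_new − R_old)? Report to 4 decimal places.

R_before = 0.777
R_after = 1 − (1 − 0.777)^3 = 0.9889
ΔR = 0.9889 − 0.777 = 0.2119

0.2119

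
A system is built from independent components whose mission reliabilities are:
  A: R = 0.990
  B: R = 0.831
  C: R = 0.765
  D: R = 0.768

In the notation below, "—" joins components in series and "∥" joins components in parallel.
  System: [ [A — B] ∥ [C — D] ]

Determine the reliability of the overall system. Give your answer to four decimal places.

Series (A and B): 0.990000 × 0.831000 = 0.822690
Series (C and D): 0.765000 × 0.768000 = 0.587520
Parallel ([0.822690] and [0.587520]): 1 − (1 − 0.822690)(1 − 0.587520) = 0.9269

0.9269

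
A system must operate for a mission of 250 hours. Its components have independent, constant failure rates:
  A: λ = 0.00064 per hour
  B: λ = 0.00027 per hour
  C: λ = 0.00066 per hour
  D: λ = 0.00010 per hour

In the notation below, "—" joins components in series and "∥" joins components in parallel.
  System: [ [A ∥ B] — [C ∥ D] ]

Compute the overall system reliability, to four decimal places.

0.9866

R(A) = exp(−0.00064 × 250) = 0.852144
R(B) = exp(−0.00027 × 250) = 0.934728
R(C) = exp(−0.00066 × 250) = 0.847894
R(D) = exp(−0.00010 × 250) = 0.975310
Parallel (A and B): 1 − (1 − 0.852144)(1 − 0.934728) = 0.990349
Parallel (C and D): 1 − (1 − 0.847894)(1 − 0.975310) = 0.996245
Series ([0.990349] and [0.996245]): 0.990349 × 0.996245 = 0.9866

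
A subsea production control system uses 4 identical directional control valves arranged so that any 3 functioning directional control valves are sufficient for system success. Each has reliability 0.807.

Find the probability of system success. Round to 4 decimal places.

R = Σ_{i=3}^{4} C(4,i) p^i (1−p)^{4−i} with p = 0.807
C(4,3)·0.807^3·0.193^1 = 0.405731
C(4,4)·0.807^4·0.193^0 = 0.424125
Sum = 0.8299

0.8299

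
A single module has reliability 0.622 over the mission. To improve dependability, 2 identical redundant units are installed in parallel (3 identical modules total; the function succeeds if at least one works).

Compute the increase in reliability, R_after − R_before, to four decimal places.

0.3240

R_before = 0.622
R_after = 1 − (1 − 0.622)^3 = 0.9460
ΔR = 0.9460 − 0.622 = 0.3240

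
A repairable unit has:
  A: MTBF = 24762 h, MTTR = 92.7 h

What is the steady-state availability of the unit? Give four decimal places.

0.9963

A(A) = MTBF/(MTBF+MTTR) = 24762/(24762+92.7) = 0.9963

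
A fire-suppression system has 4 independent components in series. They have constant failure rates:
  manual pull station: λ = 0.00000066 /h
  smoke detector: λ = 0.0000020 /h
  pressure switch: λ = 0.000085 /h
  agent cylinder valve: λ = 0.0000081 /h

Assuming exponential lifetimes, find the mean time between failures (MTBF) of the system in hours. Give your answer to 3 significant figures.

10400

Series of exponential components: λ_sys = Σ λ_i
λ_sys = 0.00000066 + 0.0000020 + 0.000085 + 0.0000081 = 9.5760e-05 /h
MTBF = 1 / λ_sys = 10400 h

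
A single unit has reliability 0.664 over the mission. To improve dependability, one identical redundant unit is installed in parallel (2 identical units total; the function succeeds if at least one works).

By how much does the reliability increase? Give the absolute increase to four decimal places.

0.2231

R_before = 0.664
R_after = 1 − (1 − 0.664)^2 = 0.8871
ΔR = 0.8871 − 0.664 = 0.2231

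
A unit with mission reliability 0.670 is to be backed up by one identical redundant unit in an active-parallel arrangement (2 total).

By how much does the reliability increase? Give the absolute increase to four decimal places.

0.2211

R_before = 0.670
R_after = 1 − (1 − 0.670)^2 = 0.8911
ΔR = 0.8911 − 0.670 = 0.2211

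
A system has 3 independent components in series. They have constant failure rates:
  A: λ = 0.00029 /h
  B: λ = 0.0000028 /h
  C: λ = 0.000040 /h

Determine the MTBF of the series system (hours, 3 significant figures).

Series of exponential components: λ_sys = Σ λ_i
λ_sys = 0.00029 + 0.0000028 + 0.000040 = 3.3280e-04 /h
MTBF = 1 / λ_sys = 3000 h

3000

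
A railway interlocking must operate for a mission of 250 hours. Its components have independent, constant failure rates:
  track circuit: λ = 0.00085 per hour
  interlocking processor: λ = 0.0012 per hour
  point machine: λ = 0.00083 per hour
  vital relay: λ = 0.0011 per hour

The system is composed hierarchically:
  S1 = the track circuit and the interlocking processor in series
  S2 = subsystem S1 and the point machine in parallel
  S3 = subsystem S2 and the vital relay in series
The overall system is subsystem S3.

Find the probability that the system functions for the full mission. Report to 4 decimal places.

R(track circuit) = exp(−0.00085 × 250) = 0.808560
R(interlocking processor) = exp(−0.0012 × 250) = 0.740818
R(point machine) = exp(−0.00083 × 250) = 0.812613
R(vital relay) = exp(−0.0011 × 250) = 0.759572
Series (track circuit and interlocking processor): 0.808560 × 0.740818 = 0.598996
Parallel ([0.598996] and point machine): 1 − (1 − 0.598996)(1 − 0.812613) = 0.924857
Series ([0.924857] and vital relay): 0.924857 × 0.759572 = 0.7025

0.7025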